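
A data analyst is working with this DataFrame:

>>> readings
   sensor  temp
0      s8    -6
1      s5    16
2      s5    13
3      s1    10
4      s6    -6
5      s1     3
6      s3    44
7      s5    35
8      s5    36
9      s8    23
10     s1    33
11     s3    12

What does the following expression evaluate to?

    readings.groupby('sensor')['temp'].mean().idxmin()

group by sensor, mean of temp:
sensor
s1    15.333333
s3    28.000000
s5    25.000000
s6    -6.000000
s8     8.500000
Name: temp, dtype: float64

s6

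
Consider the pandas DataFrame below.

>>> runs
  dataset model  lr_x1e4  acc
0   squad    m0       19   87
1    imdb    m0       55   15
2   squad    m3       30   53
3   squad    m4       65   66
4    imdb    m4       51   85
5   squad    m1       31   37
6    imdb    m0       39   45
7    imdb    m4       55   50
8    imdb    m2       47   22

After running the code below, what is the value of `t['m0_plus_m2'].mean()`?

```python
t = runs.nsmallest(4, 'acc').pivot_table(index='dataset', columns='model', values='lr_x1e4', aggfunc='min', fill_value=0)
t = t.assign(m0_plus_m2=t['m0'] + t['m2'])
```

take 4 rows with smallest acc:
  dataset model  lr_x1e4  acc
1    imdb    m0       55   15
8    imdb    m2       47   22
5   squad    m1       31   37
6    imdb    m0       39   45
pivot: rows=dataset, cols=model, min(lr_x1e4):
model    m0  m1  m2
dataset            
imdb     39   0  47
squad     0  31   0
add column m0_plus_m2 = t['m0'] + t['m2']:
model    m0  m1  m2  m0_plus_m2
dataset                        
imdb     39   0  47          86
squad     0  31   0           0
mean of column 'm0_plus_m2' → 43.0

43.0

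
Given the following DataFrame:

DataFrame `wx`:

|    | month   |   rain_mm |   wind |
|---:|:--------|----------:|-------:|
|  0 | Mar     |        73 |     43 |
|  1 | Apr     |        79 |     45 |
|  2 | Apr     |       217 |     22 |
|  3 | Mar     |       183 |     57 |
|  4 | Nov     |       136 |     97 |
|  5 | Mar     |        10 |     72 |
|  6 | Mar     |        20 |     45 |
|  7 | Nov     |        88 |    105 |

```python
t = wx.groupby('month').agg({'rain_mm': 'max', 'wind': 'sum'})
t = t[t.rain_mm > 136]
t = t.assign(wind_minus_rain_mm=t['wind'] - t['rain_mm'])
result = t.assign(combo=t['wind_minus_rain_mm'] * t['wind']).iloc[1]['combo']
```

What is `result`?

group by month: max(rain_mm), sum(wind):
       rain_mm  wind
month               
Apr        217    67
Mar        183   217
Nov        136   202
filter rows where rain_mm > 136:
       rain_mm  wind
month               
Apr        217    67
Mar        183   217
add column wind_minus_rain_mm = t['wind'] - t['rain_mm']:
       rain_mm  wind  wind_minus_rain_mm
month                                   
Apr        217    67                -150
Mar        183   217                  34
add column combo = t['wind_minus_rain_mm'] * t['wind']:
       rain_mm  wind  wind_minus_rain_mm  combo
month                                          
Apr        217    67                -150 -10050
Mar        183   217                  34   7378

7378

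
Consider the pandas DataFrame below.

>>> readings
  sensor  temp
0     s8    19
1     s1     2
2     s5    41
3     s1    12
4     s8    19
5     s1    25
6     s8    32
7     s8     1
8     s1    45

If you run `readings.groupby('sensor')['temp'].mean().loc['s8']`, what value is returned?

17.75

group by sensor, mean of temp:
sensor
s1    21.00
s5    41.00
s8    17.75
Name: temp, dtype: float64
value at index 's8' → 17.75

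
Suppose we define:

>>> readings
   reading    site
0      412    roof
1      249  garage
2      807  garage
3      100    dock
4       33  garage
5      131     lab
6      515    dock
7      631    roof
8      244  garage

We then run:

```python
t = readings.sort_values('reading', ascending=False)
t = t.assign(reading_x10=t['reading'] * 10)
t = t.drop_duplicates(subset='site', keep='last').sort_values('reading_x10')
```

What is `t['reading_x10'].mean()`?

sort by reading descending:
   reading    site
2      807  garage
7      631    roof
6      515    dock
0      412    roof
1      249  garage
8      244  garage
5      131     lab
3      100    dock
4       33  garage
add column reading_x10 = t['reading'] * 10:
   reading    site  reading_x10
2      807  garage         8070
7      631    roof         6310
6      515    dock         5150
0      412    roof         4120
1      249  garage         2490
8      244  garage         2440
5      131     lab         1310
3      100    dock         1000
4       33  garage          330
drop duplicate site (keep=last):
   reading    site  reading_x10
0      412    roof         4120
5      131     lab         1310
3      100    dock         1000
4       33  garage          330
sort by reading_x10:
   reading    site  reading_x10
4       33  garage          330
3      100    dock         1000
5      131     lab         1310
0      412    roof         4120
Then the mean of column 'reading_x10': 1690.0

1690.0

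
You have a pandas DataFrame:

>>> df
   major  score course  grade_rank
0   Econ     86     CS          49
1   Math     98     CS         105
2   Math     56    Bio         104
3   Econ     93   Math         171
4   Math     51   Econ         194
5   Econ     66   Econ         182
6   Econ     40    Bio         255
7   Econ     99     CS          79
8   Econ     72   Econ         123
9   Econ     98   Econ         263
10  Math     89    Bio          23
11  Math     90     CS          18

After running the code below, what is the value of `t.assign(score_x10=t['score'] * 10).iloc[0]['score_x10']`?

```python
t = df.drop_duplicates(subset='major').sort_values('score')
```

860

drop duplicate major (keep=first):
  major  score course  grade_rank
0  Econ     86     CS          49
1  Math     98     CS         105
sort by score:
  major  score course  grade_rank
0  Econ     86     CS          49
1  Math     98     CS         105
add column score_x10 = t['score'] * 10:
  major  score course  grade_rank  score_x10
0  Econ     86     CS          49        860
1  Math     98     CS         105        980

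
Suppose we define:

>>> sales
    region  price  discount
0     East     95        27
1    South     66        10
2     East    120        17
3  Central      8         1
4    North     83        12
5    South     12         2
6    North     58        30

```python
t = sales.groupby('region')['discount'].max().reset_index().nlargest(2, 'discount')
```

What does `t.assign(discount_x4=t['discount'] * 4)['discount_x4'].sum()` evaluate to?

group by region, max of discount:
region
Central     1
East       27
North      30
South      10
Name: discount, dtype: int64
reset_index():
    region  discount
0  Central         1
1     East        27
2    North        30
3    South        10
take 2 rows with largest discount:
  region  discount
2  North        30
1   East        27
add column discount_x4 = t['discount'] * 4:
  region  discount  discount_x4
2  North        30          120
1   East        27          108
sum of column 'discount_x4' → 228

228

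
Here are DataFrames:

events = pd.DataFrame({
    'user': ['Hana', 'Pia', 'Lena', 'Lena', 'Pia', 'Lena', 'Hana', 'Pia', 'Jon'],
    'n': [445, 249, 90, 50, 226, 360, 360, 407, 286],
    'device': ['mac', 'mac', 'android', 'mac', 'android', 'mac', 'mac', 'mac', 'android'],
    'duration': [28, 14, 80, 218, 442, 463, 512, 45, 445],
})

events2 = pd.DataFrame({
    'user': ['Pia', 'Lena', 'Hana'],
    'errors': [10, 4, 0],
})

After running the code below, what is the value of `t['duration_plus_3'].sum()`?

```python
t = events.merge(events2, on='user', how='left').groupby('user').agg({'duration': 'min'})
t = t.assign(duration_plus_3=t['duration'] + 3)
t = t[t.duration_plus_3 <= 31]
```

48

merge on 'user' (how='left') → 9 rows:
   user    n   device  duration  errors
0  Hana  445      mac        28     0.0
1   Pia  249      mac        14    10.0
2  Lena   90  android        80     4.0
3  Lena   50      mac       218     4.0
4   Pia  226  android       442    10.0
5  Lena  360      mac       463     4.0
6  Hana  360      mac       512     0.0
7   Pia  407      mac        45    10.0
8   Jon  286  android       445     NaN
group by user, min of duration:
      duration
user          
Hana        28
Jon        445
Lena        80
Pia         14
add column duration_plus_3 = t['duration'] + 3:
      duration  duration_plus_3
user                           
Hana        28               31
Jon        445              448
Lena        80               83
Pia         14               17
filter rows where duration_plus_3 <= 31:
      duration  duration_plus_3
user                           
Hana        28               31
Pia         14               17
Reading off the sum of column 'duration_plus_3', we get 48.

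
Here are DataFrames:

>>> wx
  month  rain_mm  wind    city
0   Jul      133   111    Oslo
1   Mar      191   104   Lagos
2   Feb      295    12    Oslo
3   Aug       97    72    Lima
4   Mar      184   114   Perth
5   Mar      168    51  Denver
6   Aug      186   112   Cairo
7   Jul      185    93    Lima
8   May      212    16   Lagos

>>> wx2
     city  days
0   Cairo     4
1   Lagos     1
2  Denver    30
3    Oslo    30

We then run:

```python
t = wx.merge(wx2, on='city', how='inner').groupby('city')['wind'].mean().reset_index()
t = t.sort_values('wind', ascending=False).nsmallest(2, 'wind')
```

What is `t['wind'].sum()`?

merge on 'city' (how='inner') → 6 rows:
  month  rain_mm  wind    city  days
0   Jul      133   111    Oslo    30
1   Mar      191   104   Lagos     1
2   Feb      295    12    Oslo    30
3   Mar      168    51  Denver    30
4   Aug      186   112   Cairo     4
5   May      212    16   Lagos     1
group by city, mean of wind:
city
Cairo     112.0
Denver     51.0
Lagos      60.0
Oslo       61.5
Name: wind, dtype: float64
reset_index():
     city   wind
0   Cairo  112.0
1  Denver   51.0
2   Lagos   60.0
3    Oslo   61.5
sort by wind descending:
     city   wind
0   Cairo  112.0
3    Oslo   61.5
2   Lagos   60.0
1  Denver   51.0
take 2 rows with smallest wind:
     city  wind
1  Denver  51.0
2   Lagos  60.0
Finally, sum of column 'wind' = 111.0.

111.0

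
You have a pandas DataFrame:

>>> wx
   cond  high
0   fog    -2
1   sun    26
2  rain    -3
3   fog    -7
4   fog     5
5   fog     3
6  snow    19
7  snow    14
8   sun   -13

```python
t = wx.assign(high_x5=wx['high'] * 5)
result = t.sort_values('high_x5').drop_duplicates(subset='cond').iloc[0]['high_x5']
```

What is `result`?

add column high_x5 = wx['high'] * 5:
   cond  high  high_x5
0   fog    -2      -10
1   sun    26      130
2  rain    -3      -15
3   fog    -7      -35
4   fog     5       25
5   fog     3       15
6  snow    19       95
7  snow    14       70
8   sun   -13      -65
sort by high_x5:
   cond  high  high_x5
8   sun   -13      -65
3   fog    -7      -35
2  rain    -3      -15
0   fog    -2      -10
5   fog     3       15
4   fog     5       25
7  snow    14       70
6  snow    19       95
1   sun    26      130
drop duplicate cond (keep=first):
   cond  high  high_x5
8   sun   -13      -65
3   fog    -7      -35
2  rain    -3      -15
7  snow    14       70
Reading off the value at position 0, column 'high_x5', we get -65.

-65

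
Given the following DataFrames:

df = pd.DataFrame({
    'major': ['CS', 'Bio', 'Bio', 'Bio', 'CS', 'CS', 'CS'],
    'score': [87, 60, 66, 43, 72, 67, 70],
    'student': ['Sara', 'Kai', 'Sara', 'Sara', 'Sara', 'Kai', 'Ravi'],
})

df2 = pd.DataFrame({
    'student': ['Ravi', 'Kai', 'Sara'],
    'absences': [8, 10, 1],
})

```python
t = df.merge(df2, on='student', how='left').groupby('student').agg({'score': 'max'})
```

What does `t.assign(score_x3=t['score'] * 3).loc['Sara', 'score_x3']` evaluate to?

261

merge on 'student' (how='left') → 7 rows:
  major  score student  absences
0    CS     87    Sara         1
1   Bio     60     Kai        10
2   Bio     66    Sara         1
3   Bio     43    Sara         1
4    CS     72    Sara         1
5    CS     67     Kai        10
6    CS     70    Ravi         8
group by student, max of score:
         score
student       
Kai         67
Ravi        70
Sara        87
add column score_x3 = t['score'] * 3:
         score  score_x3
student                 
Kai         67       201
Ravi        70       210
Sara        87       261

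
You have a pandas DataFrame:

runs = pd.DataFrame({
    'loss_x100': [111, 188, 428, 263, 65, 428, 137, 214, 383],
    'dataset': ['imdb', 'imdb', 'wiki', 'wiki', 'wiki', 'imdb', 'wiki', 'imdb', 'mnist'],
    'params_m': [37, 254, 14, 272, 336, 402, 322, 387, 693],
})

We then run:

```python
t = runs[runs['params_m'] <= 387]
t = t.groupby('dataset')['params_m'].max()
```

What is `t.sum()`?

723

filter rows where params_m <= 387:
   loss_x100 dataset  params_m
0        111    imdb        37
1        188    imdb       254
2        428    wiki        14
3        263    wiki       272
4         65    wiki       336
6        137    wiki       322
7        214    imdb       387
group by dataset, max of params_m:
dataset
imdb    387
wiki    336
Name: params_m, dtype: int64
The sum of the resulting series is 723.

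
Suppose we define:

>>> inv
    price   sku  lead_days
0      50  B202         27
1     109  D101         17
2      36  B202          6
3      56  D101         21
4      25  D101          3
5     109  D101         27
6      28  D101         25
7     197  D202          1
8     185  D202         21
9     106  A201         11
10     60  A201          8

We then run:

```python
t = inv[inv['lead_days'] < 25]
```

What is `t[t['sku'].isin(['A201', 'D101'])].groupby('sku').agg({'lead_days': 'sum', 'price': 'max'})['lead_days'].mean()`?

filter rows where lead_days < 25:
    price   sku  lead_days
1     109  D101         17
2      36  B202          6
3      56  D101         21
4      25  D101          3
7     197  D202          1
8     185  D202         21
9     106  A201         11
10     60  A201          8
filter rows where sku in ['A201', 'D101']:
    price   sku  lead_days
1     109  D101         17
3      56  D101         21
4      25  D101          3
9     106  A201         11
10     60  A201          8
group by sku: sum(lead_days), max(price):
      lead_days  price
sku                   
A201         19    106
D101         41    109
mean of column 'lead_days' → 30.0

30.0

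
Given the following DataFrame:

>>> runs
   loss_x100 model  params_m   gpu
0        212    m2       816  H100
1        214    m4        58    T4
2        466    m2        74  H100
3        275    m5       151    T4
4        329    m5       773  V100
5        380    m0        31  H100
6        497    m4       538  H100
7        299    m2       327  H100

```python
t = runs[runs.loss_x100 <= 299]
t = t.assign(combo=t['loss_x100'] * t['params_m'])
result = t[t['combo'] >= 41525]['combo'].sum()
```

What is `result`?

filter rows where loss_x100 <= 299:
   loss_x100 model  params_m   gpu
0        212    m2       816  H100
1        214    m4        58    T4
3        275    m5       151    T4
7        299    m2       327  H100
add column combo = t['loss_x100'] * t['params_m']:
   loss_x100 model  params_m   gpu   combo
0        212    m2       816  H100  172992
1        214    m4        58    T4   12412
3        275    m5       151    T4   41525
7        299    m2       327  H100   97773
filter rows where combo >= 41525:
   loss_x100 model  params_m   gpu   combo
0        212    m2       816  H100  172992
3        275    m5       151    T4   41525
7        299    m2       327  H100   97773

312290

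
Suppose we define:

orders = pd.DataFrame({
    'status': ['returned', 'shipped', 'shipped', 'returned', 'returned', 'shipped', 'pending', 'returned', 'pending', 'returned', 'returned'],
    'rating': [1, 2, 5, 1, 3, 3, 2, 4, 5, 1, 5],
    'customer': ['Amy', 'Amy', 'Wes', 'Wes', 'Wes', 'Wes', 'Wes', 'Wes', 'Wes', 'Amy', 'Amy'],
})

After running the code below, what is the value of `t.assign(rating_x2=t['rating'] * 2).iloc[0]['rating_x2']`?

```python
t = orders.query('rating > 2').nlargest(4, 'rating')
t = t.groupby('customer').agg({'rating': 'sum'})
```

filter rows where rating > 2:
      status  rating customer
2    shipped       5      Wes
4   returned       3      Wes
5    shipped       3      Wes
7   returned       4      Wes
8    pending       5      Wes
10  returned       5      Amy
take 4 rows with largest rating:
      status  rating customer
2    shipped       5      Wes
8    pending       5      Wes
10  returned       5      Amy
7   returned       4      Wes
group by customer, sum of rating:
          rating
customer        
Amy            5
Wes           14
add column rating_x2 = t['rating'] * 2:
          rating  rating_x2
customer                   
Amy            5         10
Wes           14         28
Taking the value at position 0, column 'rating_x2' gives 10.

10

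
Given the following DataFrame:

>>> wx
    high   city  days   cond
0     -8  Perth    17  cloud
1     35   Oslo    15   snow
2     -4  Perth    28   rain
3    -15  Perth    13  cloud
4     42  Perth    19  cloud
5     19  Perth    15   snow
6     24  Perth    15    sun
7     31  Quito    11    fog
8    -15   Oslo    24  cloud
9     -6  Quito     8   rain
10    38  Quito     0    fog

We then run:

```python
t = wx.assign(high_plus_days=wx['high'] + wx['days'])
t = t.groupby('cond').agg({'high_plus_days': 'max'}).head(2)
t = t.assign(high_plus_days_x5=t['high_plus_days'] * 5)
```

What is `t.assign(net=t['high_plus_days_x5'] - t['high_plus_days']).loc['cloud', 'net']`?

add column high_plus_days = wx['high'] + wx['days']:
    high   city  days   cond  high_plus_days
0     -8  Perth    17  cloud               9
1     35   Oslo    15   snow              50
2     -4  Perth    28   rain              24
3    -15  Perth    13  cloud              -2
4     42  Perth    19  cloud              61
5     19  Perth    15   snow              34
6     24  Perth    15    sun              39
7     31  Quito    11    fog              42
8    -15   Oslo    24  cloud               9
9     -6  Quito     8   rain               2
10    38  Quito     0    fog              38
group by cond, max of high_plus_days:
       high_plus_days
cond                 
cloud              61
fog                42
rain               24
snow               50
sun                39
take first 2 rows:
       high_plus_days
cond                 
cloud              61
fog                42
add column high_plus_days_x5 = t['high_plus_days'] * 5:
       high_plus_days  high_plus_days_x5
cond                                    
cloud              61                305
fog                42                210
add column net = t['high_plus_days_x5'] - t['high_plus_days']:
       high_plus_days  high_plus_days_x5  net
cond                                         
cloud              61                305  244
fog                42                210  168
The value at row 'cloud', column 'net' is 244.

244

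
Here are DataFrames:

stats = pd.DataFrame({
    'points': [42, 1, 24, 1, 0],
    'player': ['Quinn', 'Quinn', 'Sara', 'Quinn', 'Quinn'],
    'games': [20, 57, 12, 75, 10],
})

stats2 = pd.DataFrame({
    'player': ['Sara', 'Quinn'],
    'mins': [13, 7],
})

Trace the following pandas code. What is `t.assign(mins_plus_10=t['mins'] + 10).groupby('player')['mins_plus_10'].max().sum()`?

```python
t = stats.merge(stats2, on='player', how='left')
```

merge on 'player' (how='left') → 5 rows:
   points player  games  mins
0      42  Quinn     20     7
1       1  Quinn     57     7
2      24   Sara     12    13
3       1  Quinn     75     7
4       0  Quinn     10     7
add column mins_plus_10 = t['mins'] + 10:
   points player  games  mins  mins_plus_10
0      42  Quinn     20     7            17
1       1  Quinn     57     7            17
2      24   Sara     12    13            23
3       1  Quinn     75     7            17
4       0  Quinn     10     7            17
group by player, max of mins_plus_10:
player
Quinn    17
Sara     23
Name: mins_plus_10, dtype: int64
Then the sum of the resulting series: 40

40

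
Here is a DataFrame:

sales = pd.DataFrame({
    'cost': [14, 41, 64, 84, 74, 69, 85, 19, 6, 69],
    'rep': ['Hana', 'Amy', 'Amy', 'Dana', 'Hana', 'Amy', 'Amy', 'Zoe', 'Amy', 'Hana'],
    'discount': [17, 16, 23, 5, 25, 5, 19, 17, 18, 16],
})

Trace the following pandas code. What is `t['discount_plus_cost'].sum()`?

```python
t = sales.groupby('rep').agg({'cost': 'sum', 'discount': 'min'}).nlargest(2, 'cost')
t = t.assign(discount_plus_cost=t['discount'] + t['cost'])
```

443

group by rep: sum(cost), min(discount):
      cost  discount
rep                 
Amy    265         5
Dana    84         5
Hana   157        16
Zoe     19        17
take 2 rows with largest cost:
      cost  discount
rep                 
Amy    265         5
Hana   157        16
add column discount_plus_cost = t['discount'] + t['cost']:
      cost  discount  discount_plus_cost
rep                                     
Amy    265         5                 270
Hana   157        16                 173
Reading off the sum of column 'discount_plus_cost', we get 443.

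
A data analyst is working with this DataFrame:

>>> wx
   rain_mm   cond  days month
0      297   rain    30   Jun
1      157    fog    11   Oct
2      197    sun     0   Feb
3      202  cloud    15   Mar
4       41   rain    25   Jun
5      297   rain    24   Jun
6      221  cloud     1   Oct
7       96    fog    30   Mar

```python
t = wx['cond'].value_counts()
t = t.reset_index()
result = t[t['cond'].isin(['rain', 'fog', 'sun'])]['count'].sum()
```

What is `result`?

value_counts of cond:
cond
rain     3
fog      2
cloud    2
sun      1
Name: count, dtype: int64
reset_index():
    cond  count
0   rain      3
1    fog      2
2  cloud      2
3    sun      1
filter rows where cond in ['rain', 'fog', 'sun']:
   cond  count
0  rain      3
1   fog      2
3   sun      1
Reading off the sum of column 'count', we get 6.

6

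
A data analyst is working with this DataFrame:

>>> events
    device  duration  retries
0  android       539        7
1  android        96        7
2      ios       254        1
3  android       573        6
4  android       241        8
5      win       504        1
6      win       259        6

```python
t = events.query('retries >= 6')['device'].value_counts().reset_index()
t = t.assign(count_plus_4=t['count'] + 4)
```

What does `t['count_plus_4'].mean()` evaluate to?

6.5

filter rows where retries >= 6:
    device  duration  retries
0  android       539        7
1  android        96        7
3  android       573        6
4  android       241        8
6      win       259        6
value_counts of device:
device
android    4
win        1
Name: count, dtype: int64
reset_index():
    device  count
0  android      4
1      win      1
add column count_plus_4 = t['count'] + 4:
    device  count  count_plus_4
0  android      4             8
1      win      1             5
So mean() = 6.5.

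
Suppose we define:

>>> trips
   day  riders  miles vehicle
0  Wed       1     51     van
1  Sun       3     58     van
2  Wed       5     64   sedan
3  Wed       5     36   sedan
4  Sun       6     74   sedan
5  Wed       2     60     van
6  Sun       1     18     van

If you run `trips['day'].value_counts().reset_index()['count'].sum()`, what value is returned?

value_counts of day:
day
Wed    4
Sun    3
Name: count, dtype: int64
reset_index():
   day  count
0  Wed      4
1  Sun      3
So sum() = 7.

7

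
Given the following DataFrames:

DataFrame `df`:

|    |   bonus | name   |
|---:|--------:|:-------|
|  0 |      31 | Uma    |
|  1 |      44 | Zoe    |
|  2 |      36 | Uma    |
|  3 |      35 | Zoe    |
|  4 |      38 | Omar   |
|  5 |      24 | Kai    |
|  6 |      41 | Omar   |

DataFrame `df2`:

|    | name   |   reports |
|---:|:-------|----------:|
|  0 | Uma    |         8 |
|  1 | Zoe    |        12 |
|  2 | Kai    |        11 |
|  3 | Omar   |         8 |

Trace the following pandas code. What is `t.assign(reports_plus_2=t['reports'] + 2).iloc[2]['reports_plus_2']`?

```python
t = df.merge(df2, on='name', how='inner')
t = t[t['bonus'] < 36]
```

13

merge on 'name' (how='inner') → 7 rows:
   bonus  name  reports
0     31   Uma        8
1     44   Zoe       12
2     36   Uma        8
3     35   Zoe       12
4     38  Omar        8
5     24   Kai       11
6     41  Omar        8
filter rows where bonus < 36:
   bonus name  reports
0     31  Uma        8
3     35  Zoe       12
5     24  Kai       11
add column reports_plus_2 = t['reports'] + 2:
   bonus name  reports  reports_plus_2
0     31  Uma        8              10
3     35  Zoe       12              14
5     24  Kai       11              13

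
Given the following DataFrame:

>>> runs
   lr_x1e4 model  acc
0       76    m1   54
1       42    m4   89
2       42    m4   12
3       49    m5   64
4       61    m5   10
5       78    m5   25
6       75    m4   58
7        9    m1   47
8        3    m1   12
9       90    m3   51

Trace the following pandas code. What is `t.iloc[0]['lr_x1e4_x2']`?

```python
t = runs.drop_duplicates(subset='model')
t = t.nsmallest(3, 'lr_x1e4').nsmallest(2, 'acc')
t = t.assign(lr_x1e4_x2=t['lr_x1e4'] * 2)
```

152

drop duplicate model (keep=first):
   lr_x1e4 model  acc
0       76    m1   54
1       42    m4   89
3       49    m5   64
9       90    m3   51
take 3 rows with smallest lr_x1e4:
   lr_x1e4 model  acc
1       42    m4   89
3       49    m5   64
0       76    m1   54
take 2 rows with smallest acc:
   lr_x1e4 model  acc
0       76    m1   54
3       49    m5   64
add column lr_x1e4_x2 = t['lr_x1e4'] * 2:
   lr_x1e4 model  acc  lr_x1e4_x2
0       76    m1   54         152
3       49    m5   64          98
Hence 152.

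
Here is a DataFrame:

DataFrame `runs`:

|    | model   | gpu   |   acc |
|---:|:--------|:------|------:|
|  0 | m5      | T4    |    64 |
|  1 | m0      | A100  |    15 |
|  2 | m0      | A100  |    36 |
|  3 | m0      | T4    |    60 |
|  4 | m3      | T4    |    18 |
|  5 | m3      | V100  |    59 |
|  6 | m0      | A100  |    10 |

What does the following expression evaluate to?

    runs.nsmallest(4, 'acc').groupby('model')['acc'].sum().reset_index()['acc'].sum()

take 4 rows with smallest acc:
  model   gpu  acc
6    m0  A100   10
1    m0  A100   15
4    m3    T4   18
2    m0  A100   36
group by model, sum of acc:
model
m0    61
m3    18
Name: acc, dtype: int64
reset_index():
  model  acc
0    m0   61
1    m3   18
The sum of column 'acc' is 79.

79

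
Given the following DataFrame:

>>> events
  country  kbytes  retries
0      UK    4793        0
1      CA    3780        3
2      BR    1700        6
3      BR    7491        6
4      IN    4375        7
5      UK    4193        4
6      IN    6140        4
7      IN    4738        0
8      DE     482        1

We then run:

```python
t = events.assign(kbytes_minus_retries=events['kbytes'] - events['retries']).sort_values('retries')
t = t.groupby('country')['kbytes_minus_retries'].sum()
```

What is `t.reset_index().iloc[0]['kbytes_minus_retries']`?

9179

add column kbytes_minus_retries = events['kbytes'] - events['retries']:
  country  kbytes  retries  kbytes_minus_retries
0      UK    4793        0                  4793
1      CA    3780        3                  3777
2      BR    1700        6                  1694
3      BR    7491        6                  7485
4      IN    4375        7                  4368
5      UK    4193        4                  4189
6      IN    6140        4                  6136
7      IN    4738        0                  4738
8      DE     482        1                   481
sort by retries:
  country  kbytes  retries  kbytes_minus_retries
0      UK    4793        0                  4793
7      IN    4738        0                  4738
8      DE     482        1                   481
1      CA    3780        3                  3777
5      UK    4193        4                  4189
6      IN    6140        4                  6136
2      BR    1700        6                  1694
3      BR    7491        6                  7485
4      IN    4375        7                  4368
group by country, sum of kbytes_minus_retries:
country
BR     9179
CA     3777
DE      481
IN    15242
UK     8982
Name: kbytes_minus_retries, dtype: int64
reset_index():
  country  kbytes_minus_retries
0      BR                  9179
1      CA                  3777
2      DE                   481
3      IN                 15242
4      UK                  8982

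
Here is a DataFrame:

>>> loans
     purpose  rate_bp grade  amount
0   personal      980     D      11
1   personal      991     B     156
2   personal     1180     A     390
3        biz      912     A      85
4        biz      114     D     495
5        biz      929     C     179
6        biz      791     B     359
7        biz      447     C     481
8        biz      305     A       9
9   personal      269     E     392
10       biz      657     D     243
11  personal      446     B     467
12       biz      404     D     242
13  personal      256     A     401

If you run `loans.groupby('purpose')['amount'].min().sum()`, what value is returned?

20

group by purpose, min of amount:
purpose
biz          9
personal    11
Name: amount, dtype: int64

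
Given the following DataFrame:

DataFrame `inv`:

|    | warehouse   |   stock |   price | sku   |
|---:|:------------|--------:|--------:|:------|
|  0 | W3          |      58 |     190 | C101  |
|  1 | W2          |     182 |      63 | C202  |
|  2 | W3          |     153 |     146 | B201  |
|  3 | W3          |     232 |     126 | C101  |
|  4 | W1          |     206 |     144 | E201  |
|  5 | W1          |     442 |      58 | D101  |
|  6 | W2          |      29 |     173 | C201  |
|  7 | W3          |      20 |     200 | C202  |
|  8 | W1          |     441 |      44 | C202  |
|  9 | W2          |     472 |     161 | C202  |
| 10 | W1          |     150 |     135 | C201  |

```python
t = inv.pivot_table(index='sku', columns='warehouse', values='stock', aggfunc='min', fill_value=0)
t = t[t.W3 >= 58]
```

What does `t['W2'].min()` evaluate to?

pivot: rows=sku, cols=warehouse, min(stock):
warehouse   W1   W2   W3
sku                     
B201         0    0  153
C101         0    0   58
C201       150   29    0
C202       441  182   20
D101       442    0    0
E201       206    0    0
filter rows where W3 >= 58:
warehouse  W1  W2   W3
sku                   
B201        0   0  153
C101        0   0   58
Hence 0.

0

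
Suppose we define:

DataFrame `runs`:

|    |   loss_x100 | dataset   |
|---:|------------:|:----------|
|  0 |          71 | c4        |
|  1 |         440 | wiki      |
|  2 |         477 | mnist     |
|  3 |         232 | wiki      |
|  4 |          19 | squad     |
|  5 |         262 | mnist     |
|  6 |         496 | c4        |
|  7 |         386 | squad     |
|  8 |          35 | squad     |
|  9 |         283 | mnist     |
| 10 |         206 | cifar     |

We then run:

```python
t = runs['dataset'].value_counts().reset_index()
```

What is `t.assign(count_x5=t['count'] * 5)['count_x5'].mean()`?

value_counts of dataset:
dataset
mnist    3
squad    3
c4       2
wiki     2
cifar    1
Name: count, dtype: int64
reset_index():
  dataset  count
0   mnist      3
1   squad      3
2      c4      2
3    wiki      2
4   cifar      1
add column count_x5 = t['count'] * 5:
  dataset  count  count_x5
0   mnist      3        15
1   squad      3        15
2      c4      2        10
3    wiki      2        10
4   cifar      1         5
Reading off the mean of column 'count_x5', we get 11.0.

11.0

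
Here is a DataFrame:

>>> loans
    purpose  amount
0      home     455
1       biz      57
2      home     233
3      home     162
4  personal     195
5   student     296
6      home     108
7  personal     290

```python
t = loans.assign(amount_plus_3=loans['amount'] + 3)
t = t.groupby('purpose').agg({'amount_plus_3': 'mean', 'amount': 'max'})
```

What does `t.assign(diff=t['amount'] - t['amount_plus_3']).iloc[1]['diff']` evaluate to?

212.5

add column amount_plus_3 = loans['amount'] + 3:
    purpose  amount  amount_plus_3
0      home     455            458
1       biz      57             60
2      home     233            236
3      home     162            165
4  personal     195            198
5   student     296            299
6      home     108            111
7  personal     290            293
group by purpose: mean(amount_plus_3), max(amount):
          amount_plus_3  amount
purpose                        
biz                60.0      57
home              242.5     455
personal          245.5     290
student           299.0     296
add column diff = t['amount'] - t['amount_plus_3']:
          amount_plus_3  amount   diff
purpose                               
biz                60.0      57   -3.0
home              242.5     455  212.5
personal          245.5     290   44.5
student           299.0     296   -3.0
Reading off the value at position 1, column 'diff', we get 212.5.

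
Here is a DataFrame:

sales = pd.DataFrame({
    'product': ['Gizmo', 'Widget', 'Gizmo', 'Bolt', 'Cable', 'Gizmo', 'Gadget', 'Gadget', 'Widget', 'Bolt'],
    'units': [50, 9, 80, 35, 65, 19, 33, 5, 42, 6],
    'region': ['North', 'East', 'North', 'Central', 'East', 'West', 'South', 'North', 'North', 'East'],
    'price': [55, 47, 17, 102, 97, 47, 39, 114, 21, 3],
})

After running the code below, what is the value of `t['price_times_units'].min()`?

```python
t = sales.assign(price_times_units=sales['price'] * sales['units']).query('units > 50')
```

add column price_times_units = sales['price'] * sales['units']:
  product  units   region  price  price_times_units
0   Gizmo     50    North     55               2750
1  Widget      9     East     47                423
2   Gizmo     80    North     17               1360
3    Bolt     35  Central    102               3570
4   Cable     65     East     97               6305
5   Gizmo     19     West     47                893
6  Gadget     33    South     39               1287
7  Gadget      5    North    114                570
8  Widget     42    North     21                882
9    Bolt      6     East      3                 18
filter rows where units > 50:
  product  units region  price  price_times_units
2   Gizmo     80  North     17               1360
4   Cable     65   East     97               6305
min of column 'price_times_units' → 1360

1360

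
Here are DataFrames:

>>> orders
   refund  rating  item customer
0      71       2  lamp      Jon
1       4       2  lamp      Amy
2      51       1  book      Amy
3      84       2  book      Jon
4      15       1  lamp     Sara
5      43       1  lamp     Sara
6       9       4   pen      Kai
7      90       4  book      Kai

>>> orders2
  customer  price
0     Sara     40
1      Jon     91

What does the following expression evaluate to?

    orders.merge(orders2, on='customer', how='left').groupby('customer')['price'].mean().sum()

131.0

merge on 'customer' (how='left') → 8 rows:
   refund  rating  item customer  price
0      71       2  lamp      Jon   91.0
1       4       2  lamp      Amy    NaN
2      51       1  book      Amy    NaN
3      84       2  book      Jon   91.0
4      15       1  lamp     Sara   40.0
5      43       1  lamp     Sara   40.0
6       9       4   pen      Kai    NaN
7      90       4  book      Kai    NaN
group by customer, mean of price:
customer
Amy      NaN
Jon     91.0
Kai      NaN
Sara    40.0
Name: price, dtype: float64
Then the sum of the resulting series: 131.0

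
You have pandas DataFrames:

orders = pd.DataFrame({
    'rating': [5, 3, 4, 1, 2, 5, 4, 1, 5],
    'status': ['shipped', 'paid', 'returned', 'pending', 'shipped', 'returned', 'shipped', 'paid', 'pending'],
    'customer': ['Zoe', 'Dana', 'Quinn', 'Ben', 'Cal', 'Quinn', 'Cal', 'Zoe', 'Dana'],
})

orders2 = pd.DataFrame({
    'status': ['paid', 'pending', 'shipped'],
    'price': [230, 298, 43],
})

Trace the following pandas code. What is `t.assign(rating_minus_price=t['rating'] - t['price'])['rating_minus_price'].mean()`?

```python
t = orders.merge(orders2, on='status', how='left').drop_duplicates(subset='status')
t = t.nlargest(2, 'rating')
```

-38.0

merge on 'status' (how='left') → 9 rows:
   rating    status customer  price
0       5   shipped      Zoe   43.0
1       3      paid     Dana  230.0
2       4  returned    Quinn    NaN
3       1   pending      Ben  298.0
4       2   shipped      Cal   43.0
5       5  returned    Quinn    NaN
6       4   shipped      Cal   43.0
7       1      paid      Zoe  230.0
8       5   pending     Dana  298.0
drop duplicate status (keep=first):
   rating    status customer  price
0       5   shipped      Zoe   43.0
1       3      paid     Dana  230.0
2       4  returned    Quinn    NaN
3       1   pending      Ben  298.0
take 2 rows with largest rating:
   rating    status customer  price
0       5   shipped      Zoe   43.0
2       4  returned    Quinn    NaN
add column rating_minus_price = t['rating'] - t['price']:
   rating    status customer  price  rating_minus_price
0       5   shipped      Zoe   43.0               -38.0
2       4  returned    Quinn    NaN                 NaN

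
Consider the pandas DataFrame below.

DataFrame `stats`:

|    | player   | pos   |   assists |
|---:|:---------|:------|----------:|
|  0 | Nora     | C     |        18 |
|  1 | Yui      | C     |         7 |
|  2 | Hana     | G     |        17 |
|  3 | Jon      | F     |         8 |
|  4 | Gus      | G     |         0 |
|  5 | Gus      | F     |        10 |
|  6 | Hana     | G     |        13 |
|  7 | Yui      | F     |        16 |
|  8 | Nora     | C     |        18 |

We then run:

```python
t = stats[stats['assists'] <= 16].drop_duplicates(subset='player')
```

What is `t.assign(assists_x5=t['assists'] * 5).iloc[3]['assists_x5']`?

65

filter rows where assists <= 16:
  player pos  assists
1    Yui   C        7
3    Jon   F        8
4    Gus   G        0
5    Gus   F       10
6   Hana   G       13
7    Yui   F       16
drop duplicate player (keep=first):
  player pos  assists
1    Yui   C        7
3    Jon   F        8
4    Gus   G        0
6   Hana   G       13
add column assists_x5 = t['assists'] * 5:
  player pos  assists  assists_x5
1    Yui   C        7          35
3    Jon   F        8          40
4    Gus   G        0           0
6   Hana   G       13          65
Then the value at position 3, column 'assists_x5': 65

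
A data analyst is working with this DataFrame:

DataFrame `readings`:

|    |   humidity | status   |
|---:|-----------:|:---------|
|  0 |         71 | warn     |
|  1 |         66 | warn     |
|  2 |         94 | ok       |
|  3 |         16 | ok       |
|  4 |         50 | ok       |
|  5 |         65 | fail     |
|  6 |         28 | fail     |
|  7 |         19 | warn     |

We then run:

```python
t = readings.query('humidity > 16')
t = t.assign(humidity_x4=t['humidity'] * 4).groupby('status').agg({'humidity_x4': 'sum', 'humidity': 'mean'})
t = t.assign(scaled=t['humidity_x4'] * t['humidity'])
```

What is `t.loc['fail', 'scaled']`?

17298.0

filter rows where humidity > 16:
   humidity status
0        71   warn
1        66   warn
2        94     ok
4        50     ok
5        65   fail
6        28   fail
7        19   warn
add column humidity_x4 = t['humidity'] * 4:
   humidity status  humidity_x4
0        71   warn          284
1        66   warn          264
2        94     ok          376
4        50     ok          200
5        65   fail          260
6        28   fail          112
7        19   warn           76
group by status: sum(humidity_x4), mean(humidity):
        humidity_x4  humidity
status                       
fail            372      46.5
ok              576      72.0
warn            624      52.0
add column scaled = t['humidity_x4'] * t['humidity']:
        humidity_x4  humidity   scaled
status                                
fail            372      46.5  17298.0
ok              576      72.0  41472.0
warn            624      52.0  32448.0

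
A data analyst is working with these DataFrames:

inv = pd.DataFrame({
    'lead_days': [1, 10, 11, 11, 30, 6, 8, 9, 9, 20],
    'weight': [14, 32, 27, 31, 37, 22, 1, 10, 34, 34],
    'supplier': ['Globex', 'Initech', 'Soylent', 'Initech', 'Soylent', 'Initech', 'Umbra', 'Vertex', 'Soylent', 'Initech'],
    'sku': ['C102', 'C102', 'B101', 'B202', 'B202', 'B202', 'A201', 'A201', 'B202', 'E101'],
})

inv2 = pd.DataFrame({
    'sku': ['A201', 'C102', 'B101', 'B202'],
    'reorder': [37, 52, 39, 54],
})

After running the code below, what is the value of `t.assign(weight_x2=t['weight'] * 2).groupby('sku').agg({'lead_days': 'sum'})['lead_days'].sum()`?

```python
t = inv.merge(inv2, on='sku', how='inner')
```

95

merge on 'sku' (how='inner') → 9 rows:
   lead_days  weight supplier   sku  reorder
0          1      14   Globex  C102       52
1         10      32  Initech  C102       52
2         11      27  Soylent  B101       39
3         11      31  Initech  B202       54
4         30      37  Soylent  B202       54
5          6      22  Initech  B202       54
6          8       1    Umbra  A201       37
7          9      10   Vertex  A201       37
8          9      34  Soylent  B202       54
add column weight_x2 = t['weight'] * 2:
   lead_days  weight supplier   sku  reorder  weight_x2
0          1      14   Globex  C102       52         28
1         10      32  Initech  C102       52         64
2         11      27  Soylent  B101       39         54
3         11      31  Initech  B202       54         62
4         30      37  Soylent  B202       54         74
5          6      22  Initech  B202       54         44
6          8       1    Umbra  A201       37          2
7          9      10   Vertex  A201       37         20
8          9      34  Soylent  B202       54         68
group by sku, sum of lead_days:
      lead_days
sku            
A201         17
B101         11
B202         56
C102         11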